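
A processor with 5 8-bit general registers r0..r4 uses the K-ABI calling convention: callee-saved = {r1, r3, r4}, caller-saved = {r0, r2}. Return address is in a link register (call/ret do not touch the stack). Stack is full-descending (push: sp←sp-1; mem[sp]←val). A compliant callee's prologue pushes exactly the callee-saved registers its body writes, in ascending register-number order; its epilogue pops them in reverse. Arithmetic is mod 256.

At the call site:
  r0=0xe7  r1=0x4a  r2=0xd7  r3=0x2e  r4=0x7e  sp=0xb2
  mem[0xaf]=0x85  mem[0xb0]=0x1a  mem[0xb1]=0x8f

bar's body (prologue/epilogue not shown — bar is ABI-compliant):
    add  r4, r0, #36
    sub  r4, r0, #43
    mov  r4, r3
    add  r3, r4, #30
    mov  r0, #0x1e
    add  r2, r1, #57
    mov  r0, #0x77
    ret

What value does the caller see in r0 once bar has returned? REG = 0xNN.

prologue: push r3 -> mem[0xb1]=0x2e, sp=0xb1
prologue: push r4 -> mem[0xb0]=0x7e, sp=0xb0
body[0] add  r4, r0, #36 -> r4=0x0b
body[1] sub  r4, r0, #43 -> r4=0xbc
body[2] mov  r4, r3 -> r4=0x2e
body[3] add  r3, r4, #30 -> r3=0x4c
body[4] mov  r0, #0x1e -> r0=0x1e
body[5] add  r2, r1, #57 -> r2=0x83
body[6] mov  r0, #0x77 -> r0=0x77
epilogue: pop r4=0x7e, sp=0xb1
epilogue: pop r3=0x2e, sp=0xb2
r0 is caller-saved -> body value

REG = 0x77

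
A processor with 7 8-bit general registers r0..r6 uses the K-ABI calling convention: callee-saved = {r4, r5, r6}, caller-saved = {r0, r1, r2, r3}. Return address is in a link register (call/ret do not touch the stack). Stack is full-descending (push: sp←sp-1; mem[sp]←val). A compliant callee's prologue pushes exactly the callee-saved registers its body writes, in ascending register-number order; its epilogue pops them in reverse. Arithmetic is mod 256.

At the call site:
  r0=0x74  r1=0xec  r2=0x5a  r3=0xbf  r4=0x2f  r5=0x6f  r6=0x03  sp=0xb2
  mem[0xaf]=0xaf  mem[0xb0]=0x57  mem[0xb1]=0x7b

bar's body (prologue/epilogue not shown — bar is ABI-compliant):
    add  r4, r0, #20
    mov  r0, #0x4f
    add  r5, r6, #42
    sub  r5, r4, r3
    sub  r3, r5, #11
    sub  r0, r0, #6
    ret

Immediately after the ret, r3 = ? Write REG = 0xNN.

REG = 0xbe

prologue: push r4 -> mem[0xb1]=0x2f, sp=0xb1
prologue: push r5 -> mem[0xb0]=0x6f, sp=0xb0
body[0] add  r4, r0, #20 -> r4=0x88
body[1] mov  r0, #0x4f -> r0=0x4f
body[2] add  r5, r6, #42 -> r5=0x2d
body[3] sub  r5, r4, r3 -> r5=0xc9
body[4] sub  r3, r5, #11 -> r3=0xbe
body[5] sub  r0, r0, #6 -> r0=0x49
epilogue: pop r5=0x6f, sp=0xb1
epilogue: pop r4=0x2f, sp=0xb2
r3 is caller-saved -> body value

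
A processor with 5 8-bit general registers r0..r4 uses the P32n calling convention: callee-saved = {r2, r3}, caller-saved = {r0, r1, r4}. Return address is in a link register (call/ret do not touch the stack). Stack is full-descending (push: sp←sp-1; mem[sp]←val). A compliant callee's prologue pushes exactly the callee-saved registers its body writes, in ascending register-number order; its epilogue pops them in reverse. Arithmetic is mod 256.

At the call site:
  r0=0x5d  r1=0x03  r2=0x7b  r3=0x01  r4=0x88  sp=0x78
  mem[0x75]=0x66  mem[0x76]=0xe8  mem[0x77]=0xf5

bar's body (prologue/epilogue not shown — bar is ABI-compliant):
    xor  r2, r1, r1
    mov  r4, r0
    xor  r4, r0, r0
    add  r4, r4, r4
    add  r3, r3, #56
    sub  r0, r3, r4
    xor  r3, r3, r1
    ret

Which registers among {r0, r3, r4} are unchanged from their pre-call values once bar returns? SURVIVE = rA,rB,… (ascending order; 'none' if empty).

prologue: push r2 → mem[0x77]=0x7b, sp=0x77
prologue: push r3 → mem[0x76]=0x01, sp=0x76
body[0] xor  r2, r1, r1 → r2=0x00
body[1] mov  r4, r0 → r4=0x5d
body[2] xor  r4, r0, r0 → r4=0x00
body[3] add  r4, r4, r4 → r4=0x00
body[4] add  r3, r3, #56 → r3=0x39
body[5] sub  r0, r3, r4 → r0=0x39
body[6] xor  r3, r3, r1 → r3=0x3a
epilogue: pop r3=0x01, sp=0x77
epilogue: pop r2=0x7b, sp=0x78
r0: caller-saved, written=True
r3: callee-saved, written=True
r4: caller-saved, written=True

SURVIVE = r3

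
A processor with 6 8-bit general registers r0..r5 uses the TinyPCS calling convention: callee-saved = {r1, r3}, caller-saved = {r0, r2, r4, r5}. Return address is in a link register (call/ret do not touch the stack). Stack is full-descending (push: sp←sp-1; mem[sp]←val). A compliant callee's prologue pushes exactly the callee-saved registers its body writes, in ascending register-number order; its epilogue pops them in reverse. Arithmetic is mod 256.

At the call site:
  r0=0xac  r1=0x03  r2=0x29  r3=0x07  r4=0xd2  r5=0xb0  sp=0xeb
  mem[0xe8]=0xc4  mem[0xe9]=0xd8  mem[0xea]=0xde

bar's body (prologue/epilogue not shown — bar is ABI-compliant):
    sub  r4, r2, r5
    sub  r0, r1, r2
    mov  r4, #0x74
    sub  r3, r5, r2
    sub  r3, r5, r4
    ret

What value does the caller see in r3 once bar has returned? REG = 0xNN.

REG = 0x07

prologue: push r3 -> mem[0xea]=0x07, sp=0xea
body[0] sub  r4, r2, r5 -> r4=0x79
body[1] sub  r0, r1, r2 -> r0=0xda
body[2] mov  r4, #0x74 -> r4=0x74
body[3] sub  r3, r5, r2 -> r3=0x87
body[4] sub  r3, r5, r4 -> r3=0x3c
epilogue: pop r3=0x07, sp=0xeb
r3 is callee-saved -> restored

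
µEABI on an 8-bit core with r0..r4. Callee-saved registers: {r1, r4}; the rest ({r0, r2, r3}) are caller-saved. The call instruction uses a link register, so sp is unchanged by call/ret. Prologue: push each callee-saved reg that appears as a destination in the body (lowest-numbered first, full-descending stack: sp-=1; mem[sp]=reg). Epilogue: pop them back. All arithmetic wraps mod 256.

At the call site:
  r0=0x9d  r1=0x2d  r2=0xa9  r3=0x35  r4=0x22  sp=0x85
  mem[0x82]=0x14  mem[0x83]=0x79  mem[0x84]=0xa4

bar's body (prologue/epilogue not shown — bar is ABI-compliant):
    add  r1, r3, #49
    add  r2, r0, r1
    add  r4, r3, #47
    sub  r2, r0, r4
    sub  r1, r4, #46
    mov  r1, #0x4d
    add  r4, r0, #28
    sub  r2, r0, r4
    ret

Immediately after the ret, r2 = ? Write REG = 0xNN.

prologue: push r1 → mem[0x84]=0x2d, sp=0x84
prologue: push r4 → mem[0x83]=0x22, sp=0x83
body[0] add  r1, r3, #49 → r1=0x66
body[1] add  r2, r0, r1 → r2=0x03
body[2] add  r4, r3, #47 → r4=0x64
body[3] sub  r2, r0, r4 → r2=0x39
body[4] sub  r1, r4, #46 → r1=0x36
body[5] mov  r1, #0x4d → r1=0x4d
body[6] add  r4, r0, #28 → r4=0xb9
body[7] sub  r2, r0, r4 → r2=0xe4
epilogue: pop r4=0x22, sp=0x84
epilogue: pop r1=0x2d, sp=0x85
r2 is caller-saved → body value

REG = 0xe4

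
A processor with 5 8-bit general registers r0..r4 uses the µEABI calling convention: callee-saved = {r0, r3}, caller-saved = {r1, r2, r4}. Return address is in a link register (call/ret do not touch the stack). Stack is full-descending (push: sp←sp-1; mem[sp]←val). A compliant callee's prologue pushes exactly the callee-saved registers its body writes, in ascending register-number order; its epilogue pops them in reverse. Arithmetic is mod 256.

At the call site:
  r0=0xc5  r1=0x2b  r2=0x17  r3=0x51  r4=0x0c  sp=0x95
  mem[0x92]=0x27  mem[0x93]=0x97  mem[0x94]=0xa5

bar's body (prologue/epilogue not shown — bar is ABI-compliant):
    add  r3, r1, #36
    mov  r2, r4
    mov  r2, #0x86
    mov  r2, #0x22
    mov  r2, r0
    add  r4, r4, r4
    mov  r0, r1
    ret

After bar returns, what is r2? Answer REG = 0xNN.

prologue: push r0 → mem[0x94]=0xc5, sp=0x94
prologue: push r3 → mem[0x93]=0x51, sp=0x93
body[0] add  r3, r1, #36 → r3=0x4f
body[1] mov  r2, r4 → r2=0x0c
body[2] mov  r2, #0x86 → r2=0x86
body[3] mov  r2, #0x22 → r2=0x22
body[4] mov  r2, r0 → r2=0xc5
body[5] add  r4, r4, r4 → r4=0x18
body[6] mov  r0, r1 → r0=0x2b
epilogue: pop r3=0x51, sp=0x94
epilogue: pop r0=0xc5, sp=0x95
r2 is caller-saved → body value

REG = 0xc5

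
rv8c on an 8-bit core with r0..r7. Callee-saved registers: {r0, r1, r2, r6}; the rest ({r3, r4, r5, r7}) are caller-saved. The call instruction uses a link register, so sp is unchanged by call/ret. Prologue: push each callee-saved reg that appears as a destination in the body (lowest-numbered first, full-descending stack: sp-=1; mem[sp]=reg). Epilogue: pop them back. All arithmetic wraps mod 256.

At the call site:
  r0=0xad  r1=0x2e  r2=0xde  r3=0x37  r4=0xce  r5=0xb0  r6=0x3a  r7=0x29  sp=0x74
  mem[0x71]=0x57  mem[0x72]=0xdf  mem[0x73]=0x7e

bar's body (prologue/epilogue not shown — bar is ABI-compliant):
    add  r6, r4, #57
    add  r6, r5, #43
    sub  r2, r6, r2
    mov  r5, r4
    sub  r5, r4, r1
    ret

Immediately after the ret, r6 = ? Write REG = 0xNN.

REG = 0x3a

prologue: push r2 → mem[0x73]=0xde, sp=0x73
prologue: push r6 → mem[0x72]=0x3a, sp=0x72
body[0] add  r6, r4, #57 → r6=0x07
body[1] add  r6, r5, #43 → r6=0xdb
body[2] sub  r2, r6, r2 → r2=0xfd
body[3] mov  r5, r4 → r5=0xce
body[4] sub  r5, r4, r1 → r5=0xa0
epilogue: pop r6=0x3a, sp=0x73
epilogue: pop r2=0xde, sp=0x74
r6 is callee-saved → restored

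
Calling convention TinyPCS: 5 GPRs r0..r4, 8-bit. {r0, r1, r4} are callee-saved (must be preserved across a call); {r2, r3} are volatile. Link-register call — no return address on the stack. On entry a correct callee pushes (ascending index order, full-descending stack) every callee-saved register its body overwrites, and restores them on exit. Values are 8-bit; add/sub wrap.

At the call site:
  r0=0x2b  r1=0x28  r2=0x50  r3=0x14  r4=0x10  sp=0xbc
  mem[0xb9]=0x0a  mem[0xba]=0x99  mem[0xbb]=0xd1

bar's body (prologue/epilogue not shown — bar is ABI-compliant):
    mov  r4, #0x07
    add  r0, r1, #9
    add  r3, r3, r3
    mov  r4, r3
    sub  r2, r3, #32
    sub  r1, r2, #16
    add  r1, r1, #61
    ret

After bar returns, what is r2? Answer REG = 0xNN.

prologue: push r0 → mem[0xbb]=0x2b, sp=0xbb
prologue: push r1 → mem[0xba]=0x28, sp=0xba
prologue: push r4 → mem[0xb9]=0x10, sp=0xb9
body[0] mov  r4, #0x07 → r4=0x07
body[1] add  r0, r1, #9 → r0=0x31
body[2] add  r3, r3, r3 → r3=0x28
body[3] mov  r4, r3 → r4=0x28
body[4] sub  r2, r3, #32 → r2=0x08
body[5] sub  r1, r2, #16 → r1=0xf8
body[6] add  r1, r1, #61 → r1=0x35
epilogue: pop r4=0x10, sp=0xba
epilogue: pop r1=0x28, sp=0xbb
epilogue: pop r0=0x2b, sp=0xbc
r2 is caller-saved → body value

REG = 0x08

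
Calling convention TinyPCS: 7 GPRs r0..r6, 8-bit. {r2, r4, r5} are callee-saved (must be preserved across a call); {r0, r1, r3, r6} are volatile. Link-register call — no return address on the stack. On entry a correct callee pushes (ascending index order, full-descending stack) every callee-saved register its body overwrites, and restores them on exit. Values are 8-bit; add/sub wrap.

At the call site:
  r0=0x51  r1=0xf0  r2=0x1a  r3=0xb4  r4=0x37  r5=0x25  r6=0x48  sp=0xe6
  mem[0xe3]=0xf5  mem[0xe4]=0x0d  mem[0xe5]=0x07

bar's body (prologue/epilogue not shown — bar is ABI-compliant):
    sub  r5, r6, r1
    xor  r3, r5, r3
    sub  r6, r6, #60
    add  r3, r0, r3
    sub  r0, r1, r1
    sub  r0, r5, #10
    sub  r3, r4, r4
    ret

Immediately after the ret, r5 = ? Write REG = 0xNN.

REG = 0x25

prologue: push r5 → mem[0xe5]=0x25, sp=0xe5
body[0] sub  r5, r6, r1 → r5=0x58
body[1] xor  r3, r5, r3 → r3=0xec
body[2] sub  r6, r6, #60 → r6=0x0c
body[3] add  r3, r0, r3 → r3=0x3d
body[4] sub  r0, r1, r1 → r0=0x00
body[5] sub  r0, r5, #10 → r0=0x4e
body[6] sub  r3, r4, r4 → r3=0x00
epilogue: pop r5=0x25, sp=0xe6
r5 is callee-saved → restored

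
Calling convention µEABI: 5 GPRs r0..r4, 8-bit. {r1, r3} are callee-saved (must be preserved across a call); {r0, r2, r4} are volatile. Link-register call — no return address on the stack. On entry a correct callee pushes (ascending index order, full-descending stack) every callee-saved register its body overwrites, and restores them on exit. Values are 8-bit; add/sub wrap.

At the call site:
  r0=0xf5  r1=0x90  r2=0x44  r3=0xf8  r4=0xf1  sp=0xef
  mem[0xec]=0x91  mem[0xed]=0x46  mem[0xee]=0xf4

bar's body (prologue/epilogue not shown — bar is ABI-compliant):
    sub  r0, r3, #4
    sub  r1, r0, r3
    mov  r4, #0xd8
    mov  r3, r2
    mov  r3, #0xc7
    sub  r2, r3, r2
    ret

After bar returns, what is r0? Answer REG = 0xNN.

prologue: push r1 → mem[0xee]=0x90, sp=0xee
prologue: push r3 → mem[0xed]=0xf8, sp=0xed
body[0] sub  r0, r3, #4 → r0=0xf4
body[1] sub  r1, r0, r3 → r1=0xfc
body[2] mov  r4, #0xd8 → r4=0xd8
body[3] mov  r3, r2 → r3=0x44
body[4] mov  r3, #0xc7 → r3=0xc7
body[5] sub  r2, r3, r2 → r2=0x83
epilogue: pop r3=0xf8, sp=0xee
epilogue: pop r1=0x90, sp=0xef
r0 is caller-saved → body value

REG = 0xf4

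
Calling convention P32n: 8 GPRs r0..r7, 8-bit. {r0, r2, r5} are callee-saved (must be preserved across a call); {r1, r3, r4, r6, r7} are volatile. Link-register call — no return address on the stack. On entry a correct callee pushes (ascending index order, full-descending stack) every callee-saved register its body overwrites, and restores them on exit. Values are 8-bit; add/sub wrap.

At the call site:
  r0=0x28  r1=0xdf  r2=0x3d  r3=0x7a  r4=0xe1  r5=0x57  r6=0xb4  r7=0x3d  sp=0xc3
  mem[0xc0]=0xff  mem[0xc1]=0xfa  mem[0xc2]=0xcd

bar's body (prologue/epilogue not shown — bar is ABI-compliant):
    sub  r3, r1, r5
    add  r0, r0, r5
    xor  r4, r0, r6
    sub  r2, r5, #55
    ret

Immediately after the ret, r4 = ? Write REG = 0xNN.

prologue: push r0 -> mem[0xc2]=0x28, sp=0xc2
prologue: push r2 -> mem[0xc1]=0x3d, sp=0xc1
body[0] sub  r3, r1, r5 -> r3=0x88
body[1] add  r0, r0, r5 -> r0=0x7f
body[2] xor  r4, r0, r6 -> r4=0xcb
body[3] sub  r2, r5, #55 -> r2=0x20
epilogue: pop r2=0x3d, sp=0xc2
epilogue: pop r0=0x28, sp=0xc3
r4 is caller-saved -> body value

REG = 0xcb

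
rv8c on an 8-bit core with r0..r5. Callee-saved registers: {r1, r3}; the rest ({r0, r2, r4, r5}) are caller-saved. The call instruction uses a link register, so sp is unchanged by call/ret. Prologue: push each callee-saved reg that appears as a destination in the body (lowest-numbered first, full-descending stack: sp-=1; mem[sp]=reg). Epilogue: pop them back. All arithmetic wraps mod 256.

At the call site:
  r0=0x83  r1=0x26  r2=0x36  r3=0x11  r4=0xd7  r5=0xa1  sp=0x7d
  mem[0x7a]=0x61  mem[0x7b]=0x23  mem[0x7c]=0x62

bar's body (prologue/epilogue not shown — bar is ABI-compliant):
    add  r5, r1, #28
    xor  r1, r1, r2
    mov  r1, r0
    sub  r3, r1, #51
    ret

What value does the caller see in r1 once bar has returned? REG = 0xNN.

REG = 0x26

prologue: push r1 -> mem[0x7c]=0x26, sp=0x7c
prologue: push r3 -> mem[0x7b]=0x11, sp=0x7b
body[0] add  r5, r1, #28 -> r5=0x42
body[1] xor  r1, r1, r2 -> r1=0x10
body[2] mov  r1, r0 -> r1=0x83
body[3] sub  r3, r1, #51 -> r3=0x50
epilogue: pop r3=0x11, sp=0x7c
epilogue: pop r1=0x26, sp=0x7d
r1 is callee-saved -> restored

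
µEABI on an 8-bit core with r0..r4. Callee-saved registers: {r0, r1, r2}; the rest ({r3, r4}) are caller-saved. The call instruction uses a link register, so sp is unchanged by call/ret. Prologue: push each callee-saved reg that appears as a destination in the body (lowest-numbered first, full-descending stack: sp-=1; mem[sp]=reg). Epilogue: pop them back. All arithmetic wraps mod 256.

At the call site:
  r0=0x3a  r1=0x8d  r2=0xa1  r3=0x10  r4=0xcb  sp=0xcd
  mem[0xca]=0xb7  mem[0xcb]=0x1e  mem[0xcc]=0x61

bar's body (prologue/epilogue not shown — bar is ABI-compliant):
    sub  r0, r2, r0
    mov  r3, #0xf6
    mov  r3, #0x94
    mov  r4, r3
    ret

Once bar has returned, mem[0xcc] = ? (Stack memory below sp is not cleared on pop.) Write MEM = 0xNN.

MEM = 0x3a

prologue: push r0 → mem[0xcc]=0x3a, sp=0xcc
body[0] sub  r0, r2, r0 → r0=0x67
body[1] mov  r3, #0xf6 → r3=0xf6
body[2] mov  r3, #0x94 → r3=0x94
body[3] mov  r4, r3 → r4=0x94
epilogue: pop r0=0x3a, sp=0xcd
prologue pushed ['r0'] at ['0xcc']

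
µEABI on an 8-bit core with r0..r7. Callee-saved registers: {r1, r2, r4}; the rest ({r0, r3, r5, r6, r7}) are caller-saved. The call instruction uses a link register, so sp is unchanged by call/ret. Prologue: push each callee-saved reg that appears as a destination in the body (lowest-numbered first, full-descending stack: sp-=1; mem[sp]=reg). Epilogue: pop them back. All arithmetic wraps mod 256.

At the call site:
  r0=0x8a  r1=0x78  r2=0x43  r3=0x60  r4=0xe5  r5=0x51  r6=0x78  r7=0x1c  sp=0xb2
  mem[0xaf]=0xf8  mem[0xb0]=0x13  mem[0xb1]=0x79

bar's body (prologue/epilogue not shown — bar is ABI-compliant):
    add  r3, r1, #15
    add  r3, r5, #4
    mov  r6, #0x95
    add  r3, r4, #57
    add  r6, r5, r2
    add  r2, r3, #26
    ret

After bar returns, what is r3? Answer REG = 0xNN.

prologue: push r2 → mem[0xb1]=0x43, sp=0xb1
body[0] add  r3, r1, #15 → r3=0x87
body[1] add  r3, r5, #4 → r3=0x55
body[2] mov  r6, #0x95 → r6=0x95
body[3] add  r3, r4, #57 → r3=0x1e
body[4] add  r6, r5, r2 → r6=0x94
body[5] add  r2, r3, #26 → r2=0x38
epilogue: pop r2=0x43, sp=0xb2
r3 is caller-saved → body value

REG = 0x1e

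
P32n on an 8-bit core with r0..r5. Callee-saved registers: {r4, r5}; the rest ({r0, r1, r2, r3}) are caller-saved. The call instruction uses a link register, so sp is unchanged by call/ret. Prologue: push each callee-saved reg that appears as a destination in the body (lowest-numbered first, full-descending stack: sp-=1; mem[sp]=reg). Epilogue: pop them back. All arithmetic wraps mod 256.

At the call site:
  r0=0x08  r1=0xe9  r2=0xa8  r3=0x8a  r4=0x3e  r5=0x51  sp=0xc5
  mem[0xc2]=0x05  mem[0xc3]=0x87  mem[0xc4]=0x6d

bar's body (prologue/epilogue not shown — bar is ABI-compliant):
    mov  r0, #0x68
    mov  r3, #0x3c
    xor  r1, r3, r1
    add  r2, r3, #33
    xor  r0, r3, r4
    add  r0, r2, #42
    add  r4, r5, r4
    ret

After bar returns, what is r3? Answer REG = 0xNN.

REG = 0x3c

prologue: push r4 → mem[0xc4]=0x3e, sp=0xc4
body[0] mov  r0, #0x68 → r0=0x68
body[1] mov  r3, #0x3c → r3=0x3c
body[2] xor  r1, r3, r1 → r1=0xd5
body[3] add  r2, r3, #33 → r2=0x5d
body[4] xor  r0, r3, r4 → r0=0x02
body[5] add  r0, r2, #42 → r0=0x87
body[6] add  r4, r5, r4 → r4=0x8f
epilogue: pop r4=0x3e, sp=0xc5
r3 is caller-saved → body value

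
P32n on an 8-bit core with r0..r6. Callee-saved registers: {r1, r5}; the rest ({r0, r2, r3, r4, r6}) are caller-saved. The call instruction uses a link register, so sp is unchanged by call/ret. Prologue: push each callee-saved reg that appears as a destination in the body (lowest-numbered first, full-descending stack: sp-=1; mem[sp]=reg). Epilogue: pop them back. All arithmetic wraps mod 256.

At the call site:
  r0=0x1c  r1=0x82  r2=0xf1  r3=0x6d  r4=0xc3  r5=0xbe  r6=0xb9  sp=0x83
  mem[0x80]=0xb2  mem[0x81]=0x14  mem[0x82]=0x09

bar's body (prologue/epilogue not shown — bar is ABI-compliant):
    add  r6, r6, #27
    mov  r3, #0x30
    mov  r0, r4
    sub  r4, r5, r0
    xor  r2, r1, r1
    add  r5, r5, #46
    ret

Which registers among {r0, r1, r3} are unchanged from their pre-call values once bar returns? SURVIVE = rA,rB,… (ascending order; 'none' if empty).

SURVIVE = r1

prologue: push r5 → mem[0x82]=0xbe, sp=0x82
body[0] add  r6, r6, #27 → r6=0xd4
body[1] mov  r3, #0x30 → r3=0x30
body[2] mov  r0, r4 → r0=0xc3
body[3] sub  r4, r5, r0 → r4=0xfb
body[4] xor  r2, r1, r1 → r2=0x00
body[5] add  r5, r5, #46 → r5=0xec
epilogue: pop r5=0xbe, sp=0x83
r0: caller-saved, written=True
r1: callee-saved, written=False
r3: caller-saved, written=True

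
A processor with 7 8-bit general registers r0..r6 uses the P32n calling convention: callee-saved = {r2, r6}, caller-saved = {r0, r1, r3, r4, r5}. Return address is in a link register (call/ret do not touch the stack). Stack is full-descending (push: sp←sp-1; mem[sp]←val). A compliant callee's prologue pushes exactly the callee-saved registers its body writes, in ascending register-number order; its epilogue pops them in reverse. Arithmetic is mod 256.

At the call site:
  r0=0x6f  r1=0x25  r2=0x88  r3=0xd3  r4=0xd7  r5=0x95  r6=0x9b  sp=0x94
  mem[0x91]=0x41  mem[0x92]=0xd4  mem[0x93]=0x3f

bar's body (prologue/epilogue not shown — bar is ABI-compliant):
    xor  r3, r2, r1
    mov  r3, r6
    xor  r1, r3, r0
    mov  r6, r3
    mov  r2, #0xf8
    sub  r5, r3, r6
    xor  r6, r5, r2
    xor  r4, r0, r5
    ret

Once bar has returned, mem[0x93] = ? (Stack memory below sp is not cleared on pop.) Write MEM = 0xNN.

prologue: push r2 → mem[0x93]=0x88, sp=0x93
prologue: push r6 → mem[0x92]=0x9b, sp=0x92
body[0] xor  r3, r2, r1 → r3=0xad
body[1] mov  r3, r6 → r3=0x9b
body[2] xor  r1, r3, r0 → r1=0xf4
body[3] mov  r6, r3 → r6=0x9b
body[4] mov  r2, #0xf8 → r2=0xf8
body[5] sub  r5, r3, r6 → r5=0x00
body[6] xor  r6, r5, r2 → r6=0xf8
body[7] xor  r4, r0, r5 → r4=0x6f
epilogue: pop r6=0x9b, sp=0x93
epilogue: pop r2=0x88, sp=0x94
prologue pushed ['r2', 'r6'] at ['0x93', '0x92']

MEM = 0x88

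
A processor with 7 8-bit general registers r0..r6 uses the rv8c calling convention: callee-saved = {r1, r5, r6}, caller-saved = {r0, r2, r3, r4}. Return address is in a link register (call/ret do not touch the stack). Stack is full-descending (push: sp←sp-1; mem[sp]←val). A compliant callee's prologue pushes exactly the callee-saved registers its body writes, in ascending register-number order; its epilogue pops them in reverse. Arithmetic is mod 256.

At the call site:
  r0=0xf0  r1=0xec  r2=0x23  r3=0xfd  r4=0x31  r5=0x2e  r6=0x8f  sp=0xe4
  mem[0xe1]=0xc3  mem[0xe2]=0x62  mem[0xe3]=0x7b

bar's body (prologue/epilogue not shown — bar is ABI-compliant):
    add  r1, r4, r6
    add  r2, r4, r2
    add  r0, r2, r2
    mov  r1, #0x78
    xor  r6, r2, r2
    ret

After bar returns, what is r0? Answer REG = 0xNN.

REG = 0xa8

prologue: push r1 -> mem[0xe3]=0xec, sp=0xe3
prologue: push r6 -> mem[0xe2]=0x8f, sp=0xe2
body[0] add  r1, r4, r6 -> r1=0xc0
body[1] add  r2, r4, r2 -> r2=0x54
body[2] add  r0, r2, r2 -> r0=0xa8
body[3] mov  r1, #0x78 -> r1=0x78
body[4] xor  r6, r2, r2 -> r6=0x00
epilogue: pop r6=0x8f, sp=0xe3
epilogue: pop r1=0xec, sp=0xe4
r0 is caller-saved -> body value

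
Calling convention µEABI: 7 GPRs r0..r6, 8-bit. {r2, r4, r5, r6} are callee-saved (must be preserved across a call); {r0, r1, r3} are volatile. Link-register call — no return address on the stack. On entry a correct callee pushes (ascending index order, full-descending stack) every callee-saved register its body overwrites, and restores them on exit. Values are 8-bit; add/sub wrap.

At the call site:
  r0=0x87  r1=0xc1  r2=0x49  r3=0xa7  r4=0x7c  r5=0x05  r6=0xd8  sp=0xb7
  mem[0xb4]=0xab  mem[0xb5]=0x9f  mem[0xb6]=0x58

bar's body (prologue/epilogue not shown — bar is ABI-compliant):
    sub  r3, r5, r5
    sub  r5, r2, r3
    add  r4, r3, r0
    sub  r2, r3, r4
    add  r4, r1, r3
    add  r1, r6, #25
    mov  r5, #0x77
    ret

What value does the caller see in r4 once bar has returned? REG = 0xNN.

REG = 0x7c

prologue: push r2 -> mem[0xb6]=0x49, sp=0xb6
prologue: push r4 -> mem[0xb5]=0x7c, sp=0xb5
prologue: push r5 -> mem[0xb4]=0x05, sp=0xb4
body[0] sub  r3, r5, r5 -> r3=0x00
body[1] sub  r5, r2, r3 -> r5=0x49
body[2] add  r4, r3, r0 -> r4=0x87
body[3] sub  r2, r3, r4 -> r2=0x79
body[4] add  r4, r1, r3 -> r4=0xc1
body[5] add  r1, r6, #25 -> r1=0xf1
body[6] mov  r5, #0x77 -> r5=0x77
epilogue: pop r5=0x05, sp=0xb5
epilogue: pop r4=0x7c, sp=0xb6
epilogue: pop r2=0x49, sp=0xb7
r4 is callee-saved -> restored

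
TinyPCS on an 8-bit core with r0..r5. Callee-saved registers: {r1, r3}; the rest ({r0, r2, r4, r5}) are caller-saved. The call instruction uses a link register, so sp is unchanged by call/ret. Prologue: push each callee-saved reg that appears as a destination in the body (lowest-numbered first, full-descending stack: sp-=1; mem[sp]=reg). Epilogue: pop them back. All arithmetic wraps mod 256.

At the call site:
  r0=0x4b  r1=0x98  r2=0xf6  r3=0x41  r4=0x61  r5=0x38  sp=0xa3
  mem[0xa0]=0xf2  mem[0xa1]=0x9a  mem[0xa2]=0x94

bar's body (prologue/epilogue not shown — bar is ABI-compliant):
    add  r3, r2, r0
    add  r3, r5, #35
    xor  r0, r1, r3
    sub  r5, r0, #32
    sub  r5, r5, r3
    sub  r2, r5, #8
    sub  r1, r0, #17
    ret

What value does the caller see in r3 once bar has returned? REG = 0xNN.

prologue: push r1 -> mem[0xa2]=0x98, sp=0xa2
prologue: push r3 -> mem[0xa1]=0x41, sp=0xa1
body[0] add  r3, r2, r0 -> r3=0x41
body[1] add  r3, r5, #35 -> r3=0x5b
body[2] xor  r0, r1, r3 -> r0=0xc3
body[3] sub  r5, r0, #32 -> r5=0xa3
body[4] sub  r5, r5, r3 -> r5=0x48
body[5] sub  r2, r5, #8 -> r2=0x40
body[6] sub  r1, r0, #17 -> r1=0xb2
epilogue: pop r3=0x41, sp=0xa2
epilogue: pop r1=0x98, sp=0xa3
r3 is callee-saved -> restored

REG = 0x41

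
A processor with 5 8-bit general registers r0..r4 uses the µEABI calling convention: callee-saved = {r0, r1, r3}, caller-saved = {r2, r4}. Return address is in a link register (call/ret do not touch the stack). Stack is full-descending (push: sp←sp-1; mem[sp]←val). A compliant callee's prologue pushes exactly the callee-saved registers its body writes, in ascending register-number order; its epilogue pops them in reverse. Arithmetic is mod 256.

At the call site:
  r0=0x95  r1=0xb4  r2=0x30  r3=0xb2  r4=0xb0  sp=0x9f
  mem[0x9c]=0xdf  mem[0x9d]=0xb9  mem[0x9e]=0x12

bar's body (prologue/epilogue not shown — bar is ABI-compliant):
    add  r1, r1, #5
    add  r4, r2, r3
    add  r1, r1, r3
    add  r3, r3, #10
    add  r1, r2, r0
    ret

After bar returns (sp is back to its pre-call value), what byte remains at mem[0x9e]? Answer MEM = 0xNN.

prologue: push r1 → mem[0x9e]=0xb4, sp=0x9e
prologue: push r3 → mem[0x9d]=0xb2, sp=0x9d
body[0] add  r1, r1, #5 → r1=0xb9
body[1] add  r4, r2, r3 → r4=0xe2
body[2] add  r1, r1, r3 → r1=0x6b
body[3] add  r3, r3, #10 → r3=0xbc
body[4] add  r1, r2, r0 → r1=0xc5
epilogue: pop r3=0xb2, sp=0x9e
epilogue: pop r1=0xb4, sp=0x9f
prologue pushed ['r1', 'r3'] at ['0x9e', '0x9d']

MEM = 0xb4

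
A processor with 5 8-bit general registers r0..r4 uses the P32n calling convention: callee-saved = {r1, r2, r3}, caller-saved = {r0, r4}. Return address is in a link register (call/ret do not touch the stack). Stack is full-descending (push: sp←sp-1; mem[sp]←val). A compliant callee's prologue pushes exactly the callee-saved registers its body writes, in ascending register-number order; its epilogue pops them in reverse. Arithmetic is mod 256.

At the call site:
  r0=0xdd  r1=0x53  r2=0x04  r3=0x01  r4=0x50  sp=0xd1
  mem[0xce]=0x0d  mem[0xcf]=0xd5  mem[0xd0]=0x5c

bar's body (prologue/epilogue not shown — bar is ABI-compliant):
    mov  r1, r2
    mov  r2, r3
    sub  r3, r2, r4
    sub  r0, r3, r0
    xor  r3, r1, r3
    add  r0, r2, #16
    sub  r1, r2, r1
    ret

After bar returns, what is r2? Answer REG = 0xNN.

prologue: push r1 -> mem[0xd0]=0x53, sp=0xd0
prologue: push r2 -> mem[0xcf]=0x04, sp=0xcf
prologue: push r3 -> mem[0xce]=0x01, sp=0xce
body[0] mov  r1, r2 -> r1=0x04
body[1] mov  r2, r3 -> r2=0x01
body[2] sub  r3, r2, r4 -> r3=0xb1
body[3] sub  r0, r3, r0 -> r0=0xd4
body[4] xor  r3, r1, r3 -> r3=0xb5
body[5] add  r0, r2, #16 -> r0=0x11
body[6] sub  r1, r2, r1 -> r1=0xfd
epilogue: pop r3=0x01, sp=0xcf
epilogue: pop r2=0x04, sp=0xd0
epilogue: pop r1=0x53, sp=0xd1
r2 is callee-saved -> restored

REG = 0x04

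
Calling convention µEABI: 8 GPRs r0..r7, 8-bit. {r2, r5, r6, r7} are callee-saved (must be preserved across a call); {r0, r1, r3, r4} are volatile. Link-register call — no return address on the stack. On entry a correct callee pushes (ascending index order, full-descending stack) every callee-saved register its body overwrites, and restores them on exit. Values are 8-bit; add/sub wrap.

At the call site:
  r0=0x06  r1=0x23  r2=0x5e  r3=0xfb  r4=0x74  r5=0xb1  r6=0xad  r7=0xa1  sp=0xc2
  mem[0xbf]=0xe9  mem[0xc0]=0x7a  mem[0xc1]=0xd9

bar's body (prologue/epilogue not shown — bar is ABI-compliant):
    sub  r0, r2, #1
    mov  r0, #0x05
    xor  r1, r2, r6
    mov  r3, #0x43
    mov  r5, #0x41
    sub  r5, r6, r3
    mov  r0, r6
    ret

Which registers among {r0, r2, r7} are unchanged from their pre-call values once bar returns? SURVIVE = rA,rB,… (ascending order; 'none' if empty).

SURVIVE = r2,r7

prologue: push r5 -> mem[0xc1]=0xb1, sp=0xc1
body[0] sub  r0, r2, #1 -> r0=0x5d
body[1] mov  r0, #0x05 -> r0=0x05
body[2] xor  r1, r2, r6 -> r1=0xf3
body[3] mov  r3, #0x43 -> r3=0x43
body[4] mov  r5, #0x41 -> r5=0x41
body[5] sub  r5, r6, r3 -> r5=0x6a
body[6] mov  r0, r6 -> r0=0xad
epilogue: pop r5=0xb1, sp=0xc2
r0: caller-saved, written=True
r2: callee-saved, written=False
r7: callee-saved, written=False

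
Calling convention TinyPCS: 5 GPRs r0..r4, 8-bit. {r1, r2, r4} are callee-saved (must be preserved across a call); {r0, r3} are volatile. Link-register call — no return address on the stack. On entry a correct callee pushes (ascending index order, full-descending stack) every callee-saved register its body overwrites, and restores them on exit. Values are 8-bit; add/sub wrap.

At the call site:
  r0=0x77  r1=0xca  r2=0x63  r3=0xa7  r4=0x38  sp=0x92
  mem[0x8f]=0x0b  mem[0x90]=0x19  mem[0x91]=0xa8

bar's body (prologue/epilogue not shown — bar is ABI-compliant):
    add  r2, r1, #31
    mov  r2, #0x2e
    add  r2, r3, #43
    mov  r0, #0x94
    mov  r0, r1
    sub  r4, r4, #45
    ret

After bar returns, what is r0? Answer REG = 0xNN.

prologue: push r2 -> mem[0x91]=0x63, sp=0x91
prologue: push r4 -> mem[0x90]=0x38, sp=0x90
body[0] add  r2, r1, #31 -> r2=0xe9
body[1] mov  r2, #0x2e -> r2=0x2e
body[2] add  r2, r3, #43 -> r2=0xd2
body[3] mov  r0, #0x94 -> r0=0x94
body[4] mov  r0, r1 -> r0=0xca
body[5] sub  r4, r4, #45 -> r4=0x0b
epilogue: pop r4=0x38, sp=0x91
epilogue: pop r2=0x63, sp=0x92
r0 is caller-saved -> body value

REG = 0xca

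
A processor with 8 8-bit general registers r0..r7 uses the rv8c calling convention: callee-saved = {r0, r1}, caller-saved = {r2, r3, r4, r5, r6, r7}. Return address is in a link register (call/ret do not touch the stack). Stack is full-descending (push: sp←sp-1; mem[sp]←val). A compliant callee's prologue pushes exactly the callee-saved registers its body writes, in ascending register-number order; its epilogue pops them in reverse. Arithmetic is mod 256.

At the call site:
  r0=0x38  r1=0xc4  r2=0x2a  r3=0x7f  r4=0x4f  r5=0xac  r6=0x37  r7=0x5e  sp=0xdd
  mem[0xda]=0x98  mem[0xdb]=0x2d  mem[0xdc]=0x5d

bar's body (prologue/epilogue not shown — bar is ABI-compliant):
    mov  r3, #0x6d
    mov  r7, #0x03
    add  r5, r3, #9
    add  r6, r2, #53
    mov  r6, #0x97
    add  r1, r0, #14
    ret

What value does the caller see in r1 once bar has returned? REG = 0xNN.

REG = 0xc4

prologue: push r1 → mem[0xdc]=0xc4, sp=0xdc
body[0] mov  r3, #0x6d → r3=0x6d
body[1] mov  r7, #0x03 → r7=0x03
body[2] add  r5, r3, #9 → r5=0x76
body[3] add  r6, r2, #53 → r6=0x5f
body[4] mov  r6, #0x97 → r6=0x97
body[5] add  r1, r0, #14 → r1=0x46
epilogue: pop r1=0xc4, sp=0xdd
r1 is callee-saved → restored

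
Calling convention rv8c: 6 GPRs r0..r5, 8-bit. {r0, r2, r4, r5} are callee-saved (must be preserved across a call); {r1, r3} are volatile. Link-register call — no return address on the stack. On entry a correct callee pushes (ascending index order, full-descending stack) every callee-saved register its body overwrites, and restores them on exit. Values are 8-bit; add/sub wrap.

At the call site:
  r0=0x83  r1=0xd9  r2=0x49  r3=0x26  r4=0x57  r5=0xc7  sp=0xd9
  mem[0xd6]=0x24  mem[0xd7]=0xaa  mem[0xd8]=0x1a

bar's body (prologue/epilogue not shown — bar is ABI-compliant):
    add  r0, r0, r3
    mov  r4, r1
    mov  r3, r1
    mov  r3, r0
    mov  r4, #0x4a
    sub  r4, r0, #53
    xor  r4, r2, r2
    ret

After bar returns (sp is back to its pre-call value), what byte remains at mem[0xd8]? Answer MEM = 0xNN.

MEM = 0x83

prologue: push r0 -> mem[0xd8]=0x83, sp=0xd8
prologue: push r4 -> mem[0xd7]=0x57, sp=0xd7
body[0] add  r0, r0, r3 -> r0=0xa9
body[1] mov  r4, r1 -> r4=0xd9
body[2] mov  r3, r1 -> r3=0xd9
body[3] mov  r3, r0 -> r3=0xa9
body[4] mov  r4, #0x4a -> r4=0x4a
body[5] sub  r4, r0, #53 -> r4=0x74
body[6] xor  r4, r2, r2 -> r4=0x00
epilogue: pop r4=0x57, sp=0xd8
epilogue: pop r0=0x83, sp=0xd9
prologue pushed ['r0', 'r4'] at ['0xd8', '0xd7']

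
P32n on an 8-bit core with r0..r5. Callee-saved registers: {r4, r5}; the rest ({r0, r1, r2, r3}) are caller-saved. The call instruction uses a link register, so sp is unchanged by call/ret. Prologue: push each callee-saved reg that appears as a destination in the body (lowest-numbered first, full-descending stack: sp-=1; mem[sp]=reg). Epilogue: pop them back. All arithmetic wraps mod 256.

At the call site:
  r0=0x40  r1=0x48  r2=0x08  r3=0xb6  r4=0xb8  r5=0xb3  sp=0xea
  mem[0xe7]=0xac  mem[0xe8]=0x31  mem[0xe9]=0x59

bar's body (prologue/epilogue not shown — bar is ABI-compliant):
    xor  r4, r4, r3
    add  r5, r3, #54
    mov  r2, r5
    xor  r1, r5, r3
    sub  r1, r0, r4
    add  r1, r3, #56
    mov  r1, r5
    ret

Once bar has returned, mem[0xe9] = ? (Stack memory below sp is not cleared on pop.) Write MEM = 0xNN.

prologue: push r4 -> mem[0xe9]=0xb8, sp=0xe9
prologue: push r5 -> mem[0xe8]=0xb3, sp=0xe8
body[0] xor  r4, r4, r3 -> r4=0x0e
body[1] add  r5, r3, #54 -> r5=0xec
body[2] mov  r2, r5 -> r2=0xec
body[3] xor  r1, r5, r3 -> r1=0x5a
body[4] sub  r1, r0, r4 -> r1=0x32
body[5] add  r1, r3, #56 -> r1=0xee
body[6] mov  r1, r5 -> r1=0xec
epilogue: pop r5=0xb3, sp=0xe9
epilogue: pop r4=0xb8, sp=0xea
prologue pushed ['r4', 'r5'] at ['0xe9', '0xe8']

MEM = 0xb8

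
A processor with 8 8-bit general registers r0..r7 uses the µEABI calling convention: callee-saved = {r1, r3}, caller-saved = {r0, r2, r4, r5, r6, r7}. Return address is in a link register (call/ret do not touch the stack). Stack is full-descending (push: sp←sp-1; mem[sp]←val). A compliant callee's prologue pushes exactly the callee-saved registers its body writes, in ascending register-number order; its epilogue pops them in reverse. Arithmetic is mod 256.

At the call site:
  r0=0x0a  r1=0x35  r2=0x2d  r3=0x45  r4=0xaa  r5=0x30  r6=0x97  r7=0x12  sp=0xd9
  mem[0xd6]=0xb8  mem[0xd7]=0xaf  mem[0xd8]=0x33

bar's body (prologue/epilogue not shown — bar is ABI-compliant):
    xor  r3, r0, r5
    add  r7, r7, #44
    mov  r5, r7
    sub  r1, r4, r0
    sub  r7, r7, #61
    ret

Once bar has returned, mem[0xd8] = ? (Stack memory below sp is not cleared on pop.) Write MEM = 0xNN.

MEM = 0x35

prologue: push r1 -> mem[0xd8]=0x35, sp=0xd8
prologue: push r3 -> mem[0xd7]=0x45, sp=0xd7
body[0] xor  r3, r0, r5 -> r3=0x3a
body[1] add  r7, r7, #44 -> r7=0x3e
body[2] mov  r5, r7 -> r5=0x3e
body[3] sub  r1, r4, r0 -> r1=0xa0
body[4] sub  r7, r7, #61 -> r7=0x01
epilogue: pop r3=0x45, sp=0xd8
epilogue: pop r1=0x35, sp=0xd9
prologue pushed ['r1', 'r3'] at ['0xd8', '0xd7']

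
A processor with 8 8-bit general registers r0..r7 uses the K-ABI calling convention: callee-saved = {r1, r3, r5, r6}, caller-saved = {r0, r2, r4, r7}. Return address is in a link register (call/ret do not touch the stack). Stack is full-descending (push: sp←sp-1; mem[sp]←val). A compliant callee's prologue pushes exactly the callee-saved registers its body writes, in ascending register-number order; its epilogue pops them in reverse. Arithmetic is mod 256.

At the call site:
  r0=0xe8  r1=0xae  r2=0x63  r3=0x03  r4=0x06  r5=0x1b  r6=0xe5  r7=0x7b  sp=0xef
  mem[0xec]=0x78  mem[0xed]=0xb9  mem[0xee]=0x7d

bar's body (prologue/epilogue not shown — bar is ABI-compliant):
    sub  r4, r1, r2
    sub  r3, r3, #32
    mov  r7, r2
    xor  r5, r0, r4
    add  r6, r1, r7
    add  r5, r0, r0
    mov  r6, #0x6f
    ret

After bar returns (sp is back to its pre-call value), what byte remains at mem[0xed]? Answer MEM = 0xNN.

MEM = 0x1b

prologue: push r3 → mem[0xee]=0x03, sp=0xee
prologue: push r5 → mem[0xed]=0x1b, sp=0xed
prologue: push r6 → mem[0xec]=0xe5, sp=0xec
body[0] sub  r4, r1, r2 → r4=0x4b
body[1] sub  r3, r3, #32 → r3=0xe3
body[2] mov  r7, r2 → r7=0x63
body[3] xor  r5, r0, r4 → r5=0xa3
body[4] add  r6, r1, r7 → r6=0x11
body[5] add  r5, r0, r0 → r5=0xd0
body[6] mov  r6, #0x6f → r6=0x6f
epilogue: pop r6=0xe5, sp=0xed
epilogue: pop r5=0x1b, sp=0xee
epilogue: pop r3=0x03, sp=0xef
prologue pushed ['r3', 'r5', 'r6'] at ['0xee', '0xed', '0xec']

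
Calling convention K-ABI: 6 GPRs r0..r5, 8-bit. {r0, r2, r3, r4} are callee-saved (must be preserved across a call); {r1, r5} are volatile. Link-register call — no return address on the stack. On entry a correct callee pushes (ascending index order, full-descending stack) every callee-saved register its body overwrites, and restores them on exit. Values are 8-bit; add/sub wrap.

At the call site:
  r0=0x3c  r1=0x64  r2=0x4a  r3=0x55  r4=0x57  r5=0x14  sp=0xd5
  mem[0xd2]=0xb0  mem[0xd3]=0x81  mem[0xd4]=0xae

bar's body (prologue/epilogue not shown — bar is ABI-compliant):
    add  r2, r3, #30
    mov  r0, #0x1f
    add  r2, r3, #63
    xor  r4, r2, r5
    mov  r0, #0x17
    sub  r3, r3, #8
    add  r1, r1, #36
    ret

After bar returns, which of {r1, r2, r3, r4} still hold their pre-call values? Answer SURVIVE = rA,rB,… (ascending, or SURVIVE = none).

prologue: push r0 -> mem[0xd4]=0x3c, sp=0xd4
prologue: push r2 -> mem[0xd3]=0x4a, sp=0xd3
prologue: push r3 -> mem[0xd2]=0x55, sp=0xd2
prologue: push r4 -> mem[0xd1]=0x57, sp=0xd1
body[0] add  r2, r3, #30 -> r2=0x73
body[1] mov  r0, #0x1f -> r0=0x1f
body[2] add  r2, r3, #63 -> r2=0x94
body[3] xor  r4, r2, r5 -> r4=0x80
body[4] mov  r0, #0x17 -> r0=0x17
body[5] sub  r3, r3, #8 -> r3=0x4d
body[6] add  r1, r1, #36 -> r1=0x88
epilogue: pop r4=0x57, sp=0xd2
epilogue: pop r3=0x55, sp=0xd3
epilogue: pop r2=0x4a, sp=0xd4
epilogue: pop r0=0x3c, sp=0xd5
r1: caller-saved, written=True
r2: callee-saved, written=True
r3: callee-saved, written=True
r4: callee-saved, written=True

SURVIVE = r2,r3,r4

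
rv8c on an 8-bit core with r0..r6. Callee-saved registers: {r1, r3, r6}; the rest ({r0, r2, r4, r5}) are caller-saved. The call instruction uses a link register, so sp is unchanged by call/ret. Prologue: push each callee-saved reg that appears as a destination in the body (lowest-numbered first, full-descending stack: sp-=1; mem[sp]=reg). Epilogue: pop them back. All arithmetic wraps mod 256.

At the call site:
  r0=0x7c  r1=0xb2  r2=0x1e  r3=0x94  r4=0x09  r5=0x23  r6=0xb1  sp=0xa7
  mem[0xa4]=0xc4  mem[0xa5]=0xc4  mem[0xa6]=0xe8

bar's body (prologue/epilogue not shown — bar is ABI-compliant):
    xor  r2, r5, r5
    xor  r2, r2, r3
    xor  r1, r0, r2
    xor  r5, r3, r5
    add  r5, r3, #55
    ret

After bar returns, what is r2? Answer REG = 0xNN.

REG = 0x94

prologue: push r1 -> mem[0xa6]=0xb2, sp=0xa6
body[0] xor  r2, r5, r5 -> r2=0x00
body[1] xor  r2, r2, r3 -> r2=0x94
body[2] xor  r1, r0, r2 -> r1=0xe8
body[3] xor  r5, r3, r5 -> r5=0xb7
body[4] add  r5, r3, #55 -> r5=0xcb
epilogue: pop r1=0xb2, sp=0xa7
r2 is caller-saved -> body value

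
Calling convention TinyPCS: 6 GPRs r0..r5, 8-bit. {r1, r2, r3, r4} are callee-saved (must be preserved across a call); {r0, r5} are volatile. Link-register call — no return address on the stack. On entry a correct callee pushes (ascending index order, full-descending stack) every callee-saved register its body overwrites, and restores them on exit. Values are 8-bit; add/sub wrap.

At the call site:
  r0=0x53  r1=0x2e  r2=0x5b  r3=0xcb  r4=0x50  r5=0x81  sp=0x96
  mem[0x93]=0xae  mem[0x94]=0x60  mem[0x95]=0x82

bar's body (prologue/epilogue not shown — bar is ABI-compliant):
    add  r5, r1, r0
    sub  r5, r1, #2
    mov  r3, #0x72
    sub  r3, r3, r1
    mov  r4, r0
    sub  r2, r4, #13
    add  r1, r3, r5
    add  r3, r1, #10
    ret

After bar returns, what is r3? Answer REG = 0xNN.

REG = 0xcb

prologue: push r1 → mem[0x95]=0x2e, sp=0x95
prologue: push r2 → mem[0x94]=0x5b, sp=0x94
prologue: push r3 → mem[0x93]=0xcb, sp=0x93
prologue: push r4 → mem[0x92]=0x50, sp=0x92
body[0] add  r5, r1, r0 → r5=0x81
body[1] sub  r5, r1, #2 → r5=0x2c
body[2] mov  r3, #0x72 → r3=0x72
body[3] sub  r3, r3, r1 → r3=0x44
body[4] mov  r4, r0 → r4=0x53
body[5] sub  r2, r4, #13 → r2=0x46
body[6] add  r1, r3, r5 → r1=0x70
body[7] add  r3, r1, #10 → r3=0x7a
epilogue: pop r4=0x50, sp=0x93
epilogue: pop r3=0xcb, sp=0x94
epilogue: pop r2=0x5b, sp=0x95
epilogue: pop r1=0x2e, sp=0x96
r3 is callee-saved → restored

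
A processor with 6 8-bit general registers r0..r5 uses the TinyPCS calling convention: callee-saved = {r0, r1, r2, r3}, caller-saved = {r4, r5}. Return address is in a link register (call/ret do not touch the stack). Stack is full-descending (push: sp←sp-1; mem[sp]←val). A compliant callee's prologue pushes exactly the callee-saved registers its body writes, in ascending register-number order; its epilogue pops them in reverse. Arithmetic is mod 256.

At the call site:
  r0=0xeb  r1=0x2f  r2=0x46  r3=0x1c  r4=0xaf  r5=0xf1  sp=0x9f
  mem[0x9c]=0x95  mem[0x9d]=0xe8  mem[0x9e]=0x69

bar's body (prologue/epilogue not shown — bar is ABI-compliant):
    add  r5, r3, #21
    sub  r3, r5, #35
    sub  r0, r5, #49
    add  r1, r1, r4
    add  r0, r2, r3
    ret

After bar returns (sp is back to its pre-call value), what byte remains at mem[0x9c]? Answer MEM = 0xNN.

prologue: push r0 → mem[0x9e]=0xeb, sp=0x9e
prologue: push r1 → mem[0x9d]=0x2f, sp=0x9d
prologue: push r3 → mem[0x9c]=0x1c, sp=0x9c
body[0] add  r5, r3, #21 → r5=0x31
body[1] sub  r3, r5, #35 → r3=0x0e
body[2] sub  r0, r5, #49 → r0=0x00
body[3] add  r1, r1, r4 → r1=0xde
body[4] add  r0, r2, r3 → r0=0x54
epilogue: pop r3=0x1c, sp=0x9d
epilogue: pop r1=0x2f, sp=0x9e
epilogue: pop r0=0xeb, sp=0x9f
prologue pushed ['r0', 'r1', 'r3'] at ['0x9e', '0x9d', '0x9c']

MEM = 0x1c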